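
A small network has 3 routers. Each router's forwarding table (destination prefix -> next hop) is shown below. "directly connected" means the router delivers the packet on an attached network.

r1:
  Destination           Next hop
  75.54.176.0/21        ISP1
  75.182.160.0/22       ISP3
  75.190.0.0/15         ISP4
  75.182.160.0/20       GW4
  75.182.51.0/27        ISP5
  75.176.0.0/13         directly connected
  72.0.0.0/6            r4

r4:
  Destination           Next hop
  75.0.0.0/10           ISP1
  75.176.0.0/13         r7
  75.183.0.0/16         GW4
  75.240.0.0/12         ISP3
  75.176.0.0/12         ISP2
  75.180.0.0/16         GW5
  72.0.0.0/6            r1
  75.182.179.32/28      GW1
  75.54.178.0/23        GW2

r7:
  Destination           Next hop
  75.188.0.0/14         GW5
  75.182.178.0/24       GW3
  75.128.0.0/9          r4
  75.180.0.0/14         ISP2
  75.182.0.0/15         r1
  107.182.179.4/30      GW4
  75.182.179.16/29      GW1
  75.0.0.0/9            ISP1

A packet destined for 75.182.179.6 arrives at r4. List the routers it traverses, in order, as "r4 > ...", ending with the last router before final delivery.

r4 > r7 > r1

At r4: longest match for 75.182.179.6 is 75.176.0.0/13 -> r7
At r7: longest match for 75.182.179.6 is 75.182.0.0/15 -> r1
At r1: longest match for 75.182.179.6 is 75.176.0.0/13 -> directly connected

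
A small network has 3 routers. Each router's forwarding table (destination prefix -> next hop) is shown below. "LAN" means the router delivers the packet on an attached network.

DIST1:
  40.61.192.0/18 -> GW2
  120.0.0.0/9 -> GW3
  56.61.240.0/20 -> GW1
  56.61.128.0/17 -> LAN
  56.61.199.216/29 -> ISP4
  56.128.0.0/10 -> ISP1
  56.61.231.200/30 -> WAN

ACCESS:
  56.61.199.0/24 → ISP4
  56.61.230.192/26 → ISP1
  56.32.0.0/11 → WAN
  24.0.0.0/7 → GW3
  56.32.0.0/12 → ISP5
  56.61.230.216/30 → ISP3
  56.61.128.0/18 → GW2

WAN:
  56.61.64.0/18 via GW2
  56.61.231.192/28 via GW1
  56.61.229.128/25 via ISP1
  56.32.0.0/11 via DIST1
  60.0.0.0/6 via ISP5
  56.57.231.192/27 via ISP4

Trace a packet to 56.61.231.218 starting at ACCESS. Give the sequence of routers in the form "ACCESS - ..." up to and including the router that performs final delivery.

At ACCESS: longest match for 56.61.231.218 is 56.32.0.0/11 -> WAN
At WAN: longest match for 56.61.231.218 is 56.32.0.0/11 -> DIST1
At DIST1: longest match for 56.61.231.218 is 56.61.128.0/17 -> LAN

ACCESS - WAN - DIST1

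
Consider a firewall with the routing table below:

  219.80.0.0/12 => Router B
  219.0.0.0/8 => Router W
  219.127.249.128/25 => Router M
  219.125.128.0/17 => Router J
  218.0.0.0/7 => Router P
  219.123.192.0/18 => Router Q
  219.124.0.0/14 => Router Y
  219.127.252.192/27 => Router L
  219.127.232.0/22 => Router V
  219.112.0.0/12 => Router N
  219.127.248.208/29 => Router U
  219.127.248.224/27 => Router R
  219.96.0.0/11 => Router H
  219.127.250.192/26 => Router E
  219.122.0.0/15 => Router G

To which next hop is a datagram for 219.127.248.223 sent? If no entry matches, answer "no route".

Router Y

Routes whose prefix contains 219.127.248.223:
  218.0.0.0/7 (218.0.0.0 - 219.255.255.255) -> Router P
  219.0.0.0/8 (219.0.0.0 - 219.255.255.255) -> Router W
  219.96.0.0/11 (219.96.0.0 - 219.127.255.255) -> Router H
  219.112.0.0/12 (219.112.0.0 - 219.127.255.255) -> Router N
  219.124.0.0/14 (219.124.0.0 - 219.127.255.255) -> Router Y
More-specific entries that do NOT match:
  219.127.248.208/29 (219.127.248.208 - 219.127.248.215) does not contain 219.127.248.223
  219.127.252.192/27 (219.127.252.192 - 219.127.252.223) does not contain 219.127.248.223
  219.127.248.224/27 (219.127.248.224 - 219.127.248.255) does not contain 219.127.248.223
  219.127.250.192/26 (219.127.250.192 - 219.127.250.255) does not contain 219.127.248.223
  219.127.249.128/25 (219.127.249.128 - 219.127.249.255) does not contain 219.127.248.223
  219.127.232.0/22 (219.127.232.0 - 219.127.235.255) does not contain 219.127.248.223
  219.123.192.0/18 (219.123.192.0 - 219.123.255.255) does not contain 219.127.248.223
  219.125.128.0/17 (219.125.128.0 - 219.125.255.255) does not contain 219.127.248.223
  219.122.0.0/15 (219.122.0.0 - 219.123.255.255) does not contain 219.127.248.223
Longest matching prefix is /14 -> next hop Router Y.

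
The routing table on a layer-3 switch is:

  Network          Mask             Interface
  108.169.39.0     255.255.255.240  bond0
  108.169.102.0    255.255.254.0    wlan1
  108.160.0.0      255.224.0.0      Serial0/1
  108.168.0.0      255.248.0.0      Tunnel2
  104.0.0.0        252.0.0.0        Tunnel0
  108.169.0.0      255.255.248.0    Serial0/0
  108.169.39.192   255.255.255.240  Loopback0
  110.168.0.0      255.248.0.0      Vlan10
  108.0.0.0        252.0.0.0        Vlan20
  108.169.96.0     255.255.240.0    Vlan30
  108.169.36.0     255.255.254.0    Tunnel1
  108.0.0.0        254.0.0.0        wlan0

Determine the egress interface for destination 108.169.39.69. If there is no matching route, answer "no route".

Tunnel2

Routes whose prefix contains 108.169.39.69:
  108.0.0.0/6 (108.0.0.0 - 111.255.255.255) -> Vlan20
  108.0.0.0/7 (108.0.0.0 - 109.255.255.255) -> wlan0
  108.160.0.0/11 (108.160.0.0 - 108.191.255.255) -> Serial0/1
  108.168.0.0/13 (108.168.0.0 - 108.175.255.255) -> Tunnel2
More-specific entries that do NOT match:
  108.169.39.0/28 (108.169.39.0 - 108.169.39.15) does not contain 108.169.39.69
  108.169.39.192/28 (108.169.39.192 - 108.169.39.207) does not contain 108.169.39.69
  108.169.102.0/23 (108.169.102.0 - 108.169.103.255) does not contain 108.169.39.69
  108.169.36.0/23 (108.169.36.0 - 108.169.37.255) does not contain 108.169.39.69
  108.169.0.0/21 (108.169.0.0 - 108.169.7.255) does not contain 108.169.39.69
  108.169.96.0/20 (108.169.96.0 - 108.169.111.255) does not contain 108.169.39.69
Longest matching prefix is /13 -> interface Tunnel2.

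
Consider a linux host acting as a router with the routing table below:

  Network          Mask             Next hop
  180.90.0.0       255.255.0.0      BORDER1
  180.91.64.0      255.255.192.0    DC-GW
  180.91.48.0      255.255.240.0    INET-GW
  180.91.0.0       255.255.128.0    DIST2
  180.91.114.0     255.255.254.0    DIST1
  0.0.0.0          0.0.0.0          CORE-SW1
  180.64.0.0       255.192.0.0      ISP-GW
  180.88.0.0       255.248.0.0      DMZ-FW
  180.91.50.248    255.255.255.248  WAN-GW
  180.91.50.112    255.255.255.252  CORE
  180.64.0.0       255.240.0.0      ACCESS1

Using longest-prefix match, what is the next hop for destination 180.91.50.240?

Routes whose prefix contains 180.91.50.240:
  0.0.0.0/0 (default, matches everything) -> CORE-SW1
  180.64.0.0/10 (180.64.0.0 - 180.127.255.255) -> ISP-GW
  180.88.0.0/13 (180.88.0.0 - 180.95.255.255) -> DMZ-FW
  180.91.0.0/17 (180.91.0.0 - 180.91.127.255) -> DIST2
  180.91.48.0/20 (180.91.48.0 - 180.91.63.255) -> INET-GW
More-specific entries that do NOT match:
  180.91.50.112/30 (180.91.50.112 - 180.91.50.115) does not contain 180.91.50.240
  180.91.50.248/29 (180.91.50.248 - 180.91.50.255) does not contain 180.91.50.240
  180.91.114.0/23 (180.91.114.0 - 180.91.115.255) does not contain 180.91.50.240
Longest matching prefix is /20 -> next hop INET-GW.

INET-GW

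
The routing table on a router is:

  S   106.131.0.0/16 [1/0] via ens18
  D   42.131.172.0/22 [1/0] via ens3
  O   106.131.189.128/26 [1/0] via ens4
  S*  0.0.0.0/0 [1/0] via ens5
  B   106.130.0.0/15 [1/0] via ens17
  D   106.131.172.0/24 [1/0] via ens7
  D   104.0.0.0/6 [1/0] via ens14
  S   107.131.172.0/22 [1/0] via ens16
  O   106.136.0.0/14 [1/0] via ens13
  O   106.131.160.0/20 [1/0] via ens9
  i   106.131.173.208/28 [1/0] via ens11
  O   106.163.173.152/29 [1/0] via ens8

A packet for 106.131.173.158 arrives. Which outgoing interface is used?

Routes whose prefix contains 106.131.173.158:
  0.0.0.0/0 (default, matches everything) -> ens5
  104.0.0.0/6 (104.0.0.0 - 107.255.255.255) -> ens14
  106.130.0.0/15 (106.130.0.0 - 106.131.255.255) -> ens17
  106.131.0.0/16 (106.131.0.0 - 106.131.255.255) -> ens18
  106.131.160.0/20 (106.131.160.0 - 106.131.175.255) -> ens9
More-specific entries that do NOT match:
  106.163.173.152/29 (106.163.173.152 - 106.163.173.159) does not contain 106.131.173.158
  106.131.173.208/28 (106.131.173.208 - 106.131.173.223) does not contain 106.131.173.158
  106.131.189.128/26 (106.131.189.128 - 106.131.189.191) does not contain 106.131.173.158
  106.131.172.0/24 (106.131.172.0 - 106.131.172.255) does not contain 106.131.173.158
  42.131.172.0/22 (42.131.172.0 - 42.131.175.255) does not contain 106.131.173.158
  107.131.172.0/22 (107.131.172.0 - 107.131.175.255) does not contain 106.131.173.158
Longest matching prefix is /20 -> interface ens9.

ens9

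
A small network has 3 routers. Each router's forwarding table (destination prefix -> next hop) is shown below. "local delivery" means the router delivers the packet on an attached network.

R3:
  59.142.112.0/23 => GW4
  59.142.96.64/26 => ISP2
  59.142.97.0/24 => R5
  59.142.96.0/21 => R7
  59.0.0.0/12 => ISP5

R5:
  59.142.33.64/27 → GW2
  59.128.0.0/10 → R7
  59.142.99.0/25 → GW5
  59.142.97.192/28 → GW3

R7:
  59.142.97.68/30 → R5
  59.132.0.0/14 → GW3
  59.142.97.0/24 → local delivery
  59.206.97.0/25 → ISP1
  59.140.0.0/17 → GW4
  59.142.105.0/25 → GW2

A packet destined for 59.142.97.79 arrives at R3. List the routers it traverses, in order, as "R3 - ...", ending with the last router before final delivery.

At R3: longest match for 59.142.97.79 is 59.142.97.0/24 -> R5
At R5: longest match for 59.142.97.79 is 59.128.0.0/10 -> R7
At R7: longest match for 59.142.97.79 is 59.142.97.0/24 -> local delivery

R3 - R5 - R7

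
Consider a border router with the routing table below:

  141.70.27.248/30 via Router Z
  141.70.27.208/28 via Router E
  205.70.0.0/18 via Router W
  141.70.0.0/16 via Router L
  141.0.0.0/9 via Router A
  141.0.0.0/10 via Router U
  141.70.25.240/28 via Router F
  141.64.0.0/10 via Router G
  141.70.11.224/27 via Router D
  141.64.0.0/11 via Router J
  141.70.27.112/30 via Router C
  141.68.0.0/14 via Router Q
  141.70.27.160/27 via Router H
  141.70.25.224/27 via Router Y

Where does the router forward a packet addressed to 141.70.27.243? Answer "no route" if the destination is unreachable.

Routes whose prefix contains 141.70.27.243:
  141.0.0.0/9 (141.0.0.0 - 141.127.255.255) -> Router A
  141.64.0.0/10 (141.64.0.0 - 141.127.255.255) -> Router G
  141.64.0.0/11 (141.64.0.0 - 141.95.255.255) -> Router J
  141.68.0.0/14 (141.68.0.0 - 141.71.255.255) -> Router Q
  141.70.0.0/16 (141.70.0.0 - 141.70.255.255) -> Router L
More-specific entries that do NOT match:
  141.70.27.248/30 (141.70.27.248 - 141.70.27.251) does not contain 141.70.27.243
  141.70.27.112/30 (141.70.27.112 - 141.70.27.115) does not contain 141.70.27.243
  141.70.27.208/28 (141.70.27.208 - 141.70.27.223) does not contain 141.70.27.243
  141.70.25.240/28 (141.70.25.240 - 141.70.25.255) does not contain 141.70.27.243
  141.70.11.224/27 (141.70.11.224 - 141.70.11.255) does not contain 141.70.27.243
  141.70.27.160/27 (141.70.27.160 - 141.70.27.191) does not contain 141.70.27.243
  141.70.25.224/27 (141.70.25.224 - 141.70.25.255) does not contain 141.70.27.243
  205.70.0.0/18 (205.70.0.0 - 205.70.63.255) does not contain 141.70.27.243
Longest matching prefix is /16 -> next hop Router L.

Router L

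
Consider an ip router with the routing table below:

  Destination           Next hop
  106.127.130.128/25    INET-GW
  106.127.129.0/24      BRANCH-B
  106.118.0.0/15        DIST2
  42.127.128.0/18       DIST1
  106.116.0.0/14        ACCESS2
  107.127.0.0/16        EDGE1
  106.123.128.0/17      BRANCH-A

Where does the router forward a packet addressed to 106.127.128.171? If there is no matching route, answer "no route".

no route

No entry's prefix contains 106.127.128.171; there is no default route.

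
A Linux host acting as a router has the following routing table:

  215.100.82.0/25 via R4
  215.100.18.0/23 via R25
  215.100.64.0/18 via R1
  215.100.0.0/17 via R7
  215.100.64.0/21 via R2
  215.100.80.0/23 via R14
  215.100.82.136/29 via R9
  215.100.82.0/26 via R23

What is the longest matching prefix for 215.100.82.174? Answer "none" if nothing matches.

215.100.64.0/18

Entries matching 215.100.82.174:
  215.100.0.0/17 (215.100.0.0 - 215.100.127.255)
  215.100.64.0/18 (215.100.64.0 - 215.100.127.255)
Most specific is 215.100.64.0/18.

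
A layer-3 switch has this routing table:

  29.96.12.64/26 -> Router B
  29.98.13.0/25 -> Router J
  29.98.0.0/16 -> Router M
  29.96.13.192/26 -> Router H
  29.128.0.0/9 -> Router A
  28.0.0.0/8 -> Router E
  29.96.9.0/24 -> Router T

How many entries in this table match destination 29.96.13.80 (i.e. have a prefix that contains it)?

No listed prefix contains 29.96.13.80.
Total matching entries: 0.

0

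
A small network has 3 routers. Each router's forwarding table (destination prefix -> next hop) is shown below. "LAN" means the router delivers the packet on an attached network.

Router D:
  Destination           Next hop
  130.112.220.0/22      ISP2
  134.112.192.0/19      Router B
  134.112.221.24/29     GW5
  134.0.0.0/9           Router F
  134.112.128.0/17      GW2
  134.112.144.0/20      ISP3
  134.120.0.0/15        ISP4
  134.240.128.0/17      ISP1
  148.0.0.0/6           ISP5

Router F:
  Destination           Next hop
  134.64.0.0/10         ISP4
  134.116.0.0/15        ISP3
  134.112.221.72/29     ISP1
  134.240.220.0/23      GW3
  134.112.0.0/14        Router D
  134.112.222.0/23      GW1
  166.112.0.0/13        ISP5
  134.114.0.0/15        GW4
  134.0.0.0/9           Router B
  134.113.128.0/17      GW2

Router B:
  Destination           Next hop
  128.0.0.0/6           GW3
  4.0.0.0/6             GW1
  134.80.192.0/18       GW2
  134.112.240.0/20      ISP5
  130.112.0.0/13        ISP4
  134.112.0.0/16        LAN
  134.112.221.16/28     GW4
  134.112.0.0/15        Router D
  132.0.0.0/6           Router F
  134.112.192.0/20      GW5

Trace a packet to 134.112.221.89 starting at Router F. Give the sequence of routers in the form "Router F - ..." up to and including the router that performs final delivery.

Router F - Router D - Router B

At Router F: longest match for 134.112.221.89 is 134.112.0.0/14 -> Router D
At Router D: longest match for 134.112.221.89 is 134.112.192.0/19 -> Router B
At Router B: longest match for 134.112.221.89 is 134.112.0.0/16 -> LAN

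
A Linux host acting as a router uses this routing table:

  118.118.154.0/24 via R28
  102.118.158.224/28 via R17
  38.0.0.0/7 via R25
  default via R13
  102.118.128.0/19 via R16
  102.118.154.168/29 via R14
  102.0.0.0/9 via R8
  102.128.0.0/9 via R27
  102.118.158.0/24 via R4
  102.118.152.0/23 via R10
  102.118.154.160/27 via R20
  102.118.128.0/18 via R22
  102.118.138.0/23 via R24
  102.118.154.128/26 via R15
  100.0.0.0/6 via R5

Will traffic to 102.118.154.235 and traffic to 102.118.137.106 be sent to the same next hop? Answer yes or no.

102.118.154.235: longest match 102.118.128.0/19 -> R16
102.118.137.106: longest match 102.118.128.0/19 -> R16

yes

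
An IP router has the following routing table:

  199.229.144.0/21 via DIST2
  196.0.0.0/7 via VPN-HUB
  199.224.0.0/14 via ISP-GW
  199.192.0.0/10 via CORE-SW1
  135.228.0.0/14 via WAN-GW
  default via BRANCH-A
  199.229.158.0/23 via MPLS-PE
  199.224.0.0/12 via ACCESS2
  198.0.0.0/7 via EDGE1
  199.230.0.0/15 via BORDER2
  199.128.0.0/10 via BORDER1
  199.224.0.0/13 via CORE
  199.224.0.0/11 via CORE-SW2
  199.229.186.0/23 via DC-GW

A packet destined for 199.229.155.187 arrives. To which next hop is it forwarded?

Routes whose prefix contains 199.229.155.187:
  0.0.0.0/0 (default, matches everything) -> BRANCH-A
  198.0.0.0/7 (198.0.0.0 - 199.255.255.255) -> EDGE1
  199.192.0.0/10 (199.192.0.0 - 199.255.255.255) -> CORE-SW1
  199.224.0.0/11 (199.224.0.0 - 199.255.255.255) -> CORE-SW2
  199.224.0.0/12 (199.224.0.0 - 199.239.255.255) -> ACCESS2
  199.224.0.0/13 (199.224.0.0 - 199.231.255.255) -> CORE
More-specific entries that do NOT match:
  199.229.158.0/23 (199.229.158.0 - 199.229.159.255) does not contain 199.229.155.187
  199.229.186.0/23 (199.229.186.0 - 199.229.187.255) does not contain 199.229.155.187
  199.229.144.0/21 (199.229.144.0 - 199.229.151.255) does not contain 199.229.155.187
  199.230.0.0/15 (199.230.0.0 - 199.231.255.255) does not contain 199.229.155.187
  199.224.0.0/14 (199.224.0.0 - 199.227.255.255) does not contain 199.229.155.187
  135.228.0.0/14 (135.228.0.0 - 135.231.255.255) does not contain 199.229.155.187
Longest matching prefix is /13 -> next hop CORE.

CORE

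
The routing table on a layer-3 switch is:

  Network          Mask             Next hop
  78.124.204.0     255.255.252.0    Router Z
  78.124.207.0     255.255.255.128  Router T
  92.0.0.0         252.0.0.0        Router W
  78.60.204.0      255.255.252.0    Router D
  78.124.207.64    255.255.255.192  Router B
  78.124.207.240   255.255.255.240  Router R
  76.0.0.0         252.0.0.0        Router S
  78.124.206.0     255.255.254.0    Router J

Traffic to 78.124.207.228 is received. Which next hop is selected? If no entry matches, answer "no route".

Router J

Routes whose prefix contains 78.124.207.228:
  76.0.0.0/6 (76.0.0.0 - 79.255.255.255) -> Router S
  78.124.204.0/22 (78.124.204.0 - 78.124.207.255) -> Router Z
  78.124.206.0/23 (78.124.206.0 - 78.124.207.255) -> Router J
More-specific entries that do NOT match:
  78.124.207.240/28 (78.124.207.240 - 78.124.207.255) does not contain 78.124.207.228
  78.124.207.64/26 (78.124.207.64 - 78.124.207.127) does not contain 78.124.207.228
  78.124.207.0/25 (78.124.207.0 - 78.124.207.127) does not contain 78.124.207.228
Longest matching prefix is /23 -> next hop Router J.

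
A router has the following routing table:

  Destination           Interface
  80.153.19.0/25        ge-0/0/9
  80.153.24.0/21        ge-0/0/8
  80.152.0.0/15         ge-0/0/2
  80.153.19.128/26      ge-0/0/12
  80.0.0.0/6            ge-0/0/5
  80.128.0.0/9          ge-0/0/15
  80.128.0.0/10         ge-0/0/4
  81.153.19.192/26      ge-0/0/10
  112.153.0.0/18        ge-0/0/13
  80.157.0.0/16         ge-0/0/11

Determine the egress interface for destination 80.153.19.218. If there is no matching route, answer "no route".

ge-0/0/2

Routes whose prefix contains 80.153.19.218:
  80.0.0.0/6 (80.0.0.0 - 83.255.255.255) -> ge-0/0/5
  80.128.0.0/9 (80.128.0.0 - 80.255.255.255) -> ge-0/0/15
  80.128.0.0/10 (80.128.0.0 - 80.191.255.255) -> ge-0/0/4
  80.152.0.0/15 (80.152.0.0 - 80.153.255.255) -> ge-0/0/2
More-specific entries that do NOT match:
  80.153.19.128/26 (80.153.19.128 - 80.153.19.191) does not contain 80.153.19.218
  81.153.19.192/26 (81.153.19.192 - 81.153.19.255) does not contain 80.153.19.218
  80.153.19.0/25 (80.153.19.0 - 80.153.19.127) does not contain 80.153.19.218
  80.153.24.0/21 (80.153.24.0 - 80.153.31.255) does not contain 80.153.19.218
  112.153.0.0/18 (112.153.0.0 - 112.153.63.255) does not contain 80.153.19.218
  80.157.0.0/16 (80.157.0.0 - 80.157.255.255) does not contain 80.153.19.218
Longest matching prefix is /15 -> interface ge-0/0/2.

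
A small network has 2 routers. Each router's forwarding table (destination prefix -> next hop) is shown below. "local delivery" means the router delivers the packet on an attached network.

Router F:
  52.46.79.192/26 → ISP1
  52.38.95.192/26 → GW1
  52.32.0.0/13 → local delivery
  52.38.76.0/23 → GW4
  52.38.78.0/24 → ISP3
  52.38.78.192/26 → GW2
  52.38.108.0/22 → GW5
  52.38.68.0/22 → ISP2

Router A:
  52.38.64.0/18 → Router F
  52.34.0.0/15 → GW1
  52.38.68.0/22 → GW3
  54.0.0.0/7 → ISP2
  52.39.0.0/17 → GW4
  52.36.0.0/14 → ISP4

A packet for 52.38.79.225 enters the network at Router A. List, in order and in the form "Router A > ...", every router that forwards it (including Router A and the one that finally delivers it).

At Router A: longest match for 52.38.79.225 is 52.38.64.0/18 -> Router F
At Router F: longest match for 52.38.79.225 is 52.32.0.0/13 -> local delivery

Router A > Router F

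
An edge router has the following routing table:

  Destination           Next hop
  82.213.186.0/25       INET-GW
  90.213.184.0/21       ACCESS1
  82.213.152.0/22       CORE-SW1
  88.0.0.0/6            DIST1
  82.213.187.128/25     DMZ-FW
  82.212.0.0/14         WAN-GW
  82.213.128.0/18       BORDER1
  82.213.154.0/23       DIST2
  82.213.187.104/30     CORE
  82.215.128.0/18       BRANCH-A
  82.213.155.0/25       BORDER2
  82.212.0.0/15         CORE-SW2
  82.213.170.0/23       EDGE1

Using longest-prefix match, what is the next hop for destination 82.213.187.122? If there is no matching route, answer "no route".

BORDER1

Routes whose prefix contains 82.213.187.122:
  82.212.0.0/14 (82.212.0.0 - 82.215.255.255) -> WAN-GW
  82.212.0.0/15 (82.212.0.0 - 82.213.255.255) -> CORE-SW2
  82.213.128.0/18 (82.213.128.0 - 82.213.191.255) -> BORDER1
More-specific entries that do NOT match:
  82.213.187.104/30 (82.213.187.104 - 82.213.187.107) does not contain 82.213.187.122
  82.213.186.0/25 (82.213.186.0 - 82.213.186.127) does not contain 82.213.187.122
  82.213.187.128/25 (82.213.187.128 - 82.213.187.255) does not contain 82.213.187.122
  82.213.155.0/25 (82.213.155.0 - 82.213.155.127) does not contain 82.213.187.122
  82.213.154.0/23 (82.213.154.0 - 82.213.155.255) does not contain 82.213.187.122
  82.213.170.0/23 (82.213.170.0 - 82.213.171.255) does not contain 82.213.187.122
  82.213.152.0/22 (82.213.152.0 - 82.213.155.255) does not contain 82.213.187.122
  90.213.184.0/21 (90.213.184.0 - 90.213.191.255) does not contain 82.213.187.122
Longest matching prefix is /18 -> next hop BORDER1.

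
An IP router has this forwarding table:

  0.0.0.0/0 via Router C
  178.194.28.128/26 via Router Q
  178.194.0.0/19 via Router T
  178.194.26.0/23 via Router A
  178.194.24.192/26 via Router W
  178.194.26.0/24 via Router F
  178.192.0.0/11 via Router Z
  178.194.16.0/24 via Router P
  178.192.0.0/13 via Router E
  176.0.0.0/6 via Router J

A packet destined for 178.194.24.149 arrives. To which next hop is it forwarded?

Routes whose prefix contains 178.194.24.149:
  0.0.0.0/0 (default, matches everything) -> Router C
  176.0.0.0/6 (176.0.0.0 - 179.255.255.255) -> Router J
  178.192.0.0/11 (178.192.0.0 - 178.223.255.255) -> Router Z
  178.192.0.0/13 (178.192.0.0 - 178.199.255.255) -> Router E
  178.194.0.0/19 (178.194.0.0 - 178.194.31.255) -> Router T
More-specific entries that do NOT match:
  178.194.28.128/26 (178.194.28.128 - 178.194.28.191) does not contain 178.194.24.149
  178.194.24.192/26 (178.194.24.192 - 178.194.24.255) does not contain 178.194.24.149
  178.194.26.0/24 (178.194.26.0 - 178.194.26.255) does not contain 178.194.24.149
  178.194.16.0/24 (178.194.16.0 - 178.194.16.255) does not contain 178.194.24.149
  178.194.26.0/23 (178.194.26.0 - 178.194.27.255) does not contain 178.194.24.149
Longest matching prefix is /19 -> next hop Router T.

Router T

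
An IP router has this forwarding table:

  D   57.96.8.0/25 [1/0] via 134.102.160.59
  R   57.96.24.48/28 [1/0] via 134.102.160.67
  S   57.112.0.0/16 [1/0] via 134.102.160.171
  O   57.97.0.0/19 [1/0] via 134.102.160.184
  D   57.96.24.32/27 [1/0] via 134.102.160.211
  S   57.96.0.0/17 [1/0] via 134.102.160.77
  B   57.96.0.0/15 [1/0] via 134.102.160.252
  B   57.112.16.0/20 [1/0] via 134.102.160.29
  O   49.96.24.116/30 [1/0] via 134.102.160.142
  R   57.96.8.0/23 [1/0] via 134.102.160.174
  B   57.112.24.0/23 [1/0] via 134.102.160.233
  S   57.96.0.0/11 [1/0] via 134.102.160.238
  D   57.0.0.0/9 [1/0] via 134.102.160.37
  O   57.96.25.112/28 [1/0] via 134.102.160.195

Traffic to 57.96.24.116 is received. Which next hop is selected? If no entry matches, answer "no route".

Routes whose prefix contains 57.96.24.116:
  57.0.0.0/9 (57.0.0.0 - 57.127.255.255) -> 134.102.160.37
  57.96.0.0/11 (57.96.0.0 - 57.127.255.255) -> 134.102.160.238
  57.96.0.0/15 (57.96.0.0 - 57.97.255.255) -> 134.102.160.252
  57.96.0.0/17 (57.96.0.0 - 57.96.127.255) -> 134.102.160.77
More-specific entries that do NOT match:
  49.96.24.116/30 (49.96.24.116 - 49.96.24.119) does not contain 57.96.24.116
  57.96.24.48/28 (57.96.24.48 - 57.96.24.63) does not contain 57.96.24.116
  57.96.25.112/28 (57.96.25.112 - 57.96.25.127) does not contain 57.96.24.116
  57.96.24.32/27 (57.96.24.32 - 57.96.24.63) does not contain 57.96.24.116
  57.96.8.0/25 (57.96.8.0 - 57.96.8.127) does not contain 57.96.24.116
  57.96.8.0/23 (57.96.8.0 - 57.96.9.255) does not contain 57.96.24.116
  57.112.24.0/23 (57.112.24.0 - 57.112.25.255) does not contain 57.96.24.116
  57.112.16.0/20 (57.112.16.0 - 57.112.31.255) does not contain 57.96.24.116
  57.97.0.0/19 (57.97.0.0 - 57.97.31.255) does not contain 57.96.24.116
Longest matching prefix is /17 -> next hop 134.102.160.77.

134.102.160.77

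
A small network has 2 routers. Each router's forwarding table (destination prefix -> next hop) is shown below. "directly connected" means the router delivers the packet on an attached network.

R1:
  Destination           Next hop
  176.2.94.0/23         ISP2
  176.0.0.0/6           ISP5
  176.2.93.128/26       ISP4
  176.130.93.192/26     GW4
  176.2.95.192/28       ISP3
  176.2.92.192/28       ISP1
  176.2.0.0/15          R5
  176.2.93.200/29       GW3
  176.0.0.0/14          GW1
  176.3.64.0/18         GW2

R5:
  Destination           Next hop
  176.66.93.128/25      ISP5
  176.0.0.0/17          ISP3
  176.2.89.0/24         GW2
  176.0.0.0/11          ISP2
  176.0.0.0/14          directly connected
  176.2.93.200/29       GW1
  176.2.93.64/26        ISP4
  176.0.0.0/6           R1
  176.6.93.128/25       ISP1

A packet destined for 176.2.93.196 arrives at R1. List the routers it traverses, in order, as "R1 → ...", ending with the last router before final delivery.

At R1: longest match for 176.2.93.196 is 176.2.0.0/15 -> R5
At R5: longest match for 176.2.93.196 is 176.0.0.0/14 -> directly connected

R1 → R5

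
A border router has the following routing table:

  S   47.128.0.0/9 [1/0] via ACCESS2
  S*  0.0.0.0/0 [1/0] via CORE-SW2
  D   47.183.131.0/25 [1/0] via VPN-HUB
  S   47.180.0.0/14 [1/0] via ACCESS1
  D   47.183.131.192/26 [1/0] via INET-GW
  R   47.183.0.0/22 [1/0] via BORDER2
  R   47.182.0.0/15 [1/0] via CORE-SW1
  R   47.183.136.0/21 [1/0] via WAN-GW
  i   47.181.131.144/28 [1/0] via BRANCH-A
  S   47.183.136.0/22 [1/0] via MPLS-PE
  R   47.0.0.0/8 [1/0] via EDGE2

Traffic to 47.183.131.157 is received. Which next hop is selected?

Routes whose prefix contains 47.183.131.157:
  0.0.0.0/0 (default, matches everything) -> CORE-SW2
  47.0.0.0/8 (47.0.0.0 - 47.255.255.255) -> EDGE2
  47.128.0.0/9 (47.128.0.0 - 47.255.255.255) -> ACCESS2
  47.180.0.0/14 (47.180.0.0 - 47.183.255.255) -> ACCESS1
  47.182.0.0/15 (47.182.0.0 - 47.183.255.255) -> CORE-SW1
More-specific entries that do NOT match:
  47.181.131.144/28 (47.181.131.144 - 47.181.131.159) does not contain 47.183.131.157
  47.183.131.192/26 (47.183.131.192 - 47.183.131.255) does not contain 47.183.131.157
  47.183.131.0/25 (47.183.131.0 - 47.183.131.127) does not contain 47.183.131.157
  47.183.0.0/22 (47.183.0.0 - 47.183.3.255) does not contain 47.183.131.157
  47.183.136.0/22 (47.183.136.0 - 47.183.139.255) does not contain 47.183.131.157
  47.183.136.0/21 (47.183.136.0 - 47.183.143.255) does not contain 47.183.131.157
Longest matching prefix is /15 -> next hop CORE-SW1.

CORE-SW1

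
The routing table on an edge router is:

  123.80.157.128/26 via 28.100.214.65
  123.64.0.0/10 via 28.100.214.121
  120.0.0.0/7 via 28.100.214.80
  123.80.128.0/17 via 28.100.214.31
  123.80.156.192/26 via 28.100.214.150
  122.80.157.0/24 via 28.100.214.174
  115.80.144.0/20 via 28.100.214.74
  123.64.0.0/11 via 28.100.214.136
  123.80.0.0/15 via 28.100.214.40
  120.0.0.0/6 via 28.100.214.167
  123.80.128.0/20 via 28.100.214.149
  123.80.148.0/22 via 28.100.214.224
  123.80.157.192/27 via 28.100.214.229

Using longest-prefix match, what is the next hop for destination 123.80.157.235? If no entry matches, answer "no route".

Routes whose prefix contains 123.80.157.235:
  120.0.0.0/6 (120.0.0.0 - 123.255.255.255) -> 28.100.214.167
  123.64.0.0/10 (123.64.0.0 - 123.127.255.255) -> 28.100.214.121
  123.64.0.0/11 (123.64.0.0 - 123.95.255.255) -> 28.100.214.136
  123.80.0.0/15 (123.80.0.0 - 123.81.255.255) -> 28.100.214.40
  123.80.128.0/17 (123.80.128.0 - 123.80.255.255) -> 28.100.214.31
More-specific entries that do NOT match:
  123.80.157.192/27 (123.80.157.192 - 123.80.157.223) does not contain 123.80.157.235
  123.80.157.128/26 (123.80.157.128 - 123.80.157.191) does not contain 123.80.157.235
  123.80.156.192/26 (123.80.156.192 - 123.80.156.255) does not contain 123.80.157.235
  122.80.157.0/24 (122.80.157.0 - 122.80.157.255) does not contain 123.80.157.235
  123.80.148.0/22 (123.80.148.0 - 123.80.151.255) does not contain 123.80.157.235
  115.80.144.0/20 (115.80.144.0 - 115.80.159.255) does not contain 123.80.157.235
  123.80.128.0/20 (123.80.128.0 - 123.80.143.255) does not contain 123.80.157.235
Longest matching prefix is /17 -> next hop 28.100.214.31.

28.100.214.31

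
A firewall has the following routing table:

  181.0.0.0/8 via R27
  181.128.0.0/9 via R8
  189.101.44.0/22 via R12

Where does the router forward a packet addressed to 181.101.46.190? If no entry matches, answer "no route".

R27

Routes whose prefix contains 181.101.46.190:
  181.0.0.0/8 (181.0.0.0 - 181.255.255.255) -> R27
More-specific entries that do NOT match:
  189.101.44.0/22 (189.101.44.0 - 189.101.47.255) does not contain 181.101.46.190
  181.128.0.0/9 (181.128.0.0 - 181.255.255.255) does not contain 181.101.46.190
Longest matching prefix is /8 -> next hop R27.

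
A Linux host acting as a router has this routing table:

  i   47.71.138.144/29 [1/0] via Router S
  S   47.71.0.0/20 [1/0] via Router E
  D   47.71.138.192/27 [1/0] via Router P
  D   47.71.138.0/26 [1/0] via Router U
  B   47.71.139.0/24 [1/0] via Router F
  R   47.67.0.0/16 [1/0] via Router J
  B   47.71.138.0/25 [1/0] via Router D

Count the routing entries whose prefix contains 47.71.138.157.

No listed prefix contains 47.71.138.157.
Total matching entries: 0.

0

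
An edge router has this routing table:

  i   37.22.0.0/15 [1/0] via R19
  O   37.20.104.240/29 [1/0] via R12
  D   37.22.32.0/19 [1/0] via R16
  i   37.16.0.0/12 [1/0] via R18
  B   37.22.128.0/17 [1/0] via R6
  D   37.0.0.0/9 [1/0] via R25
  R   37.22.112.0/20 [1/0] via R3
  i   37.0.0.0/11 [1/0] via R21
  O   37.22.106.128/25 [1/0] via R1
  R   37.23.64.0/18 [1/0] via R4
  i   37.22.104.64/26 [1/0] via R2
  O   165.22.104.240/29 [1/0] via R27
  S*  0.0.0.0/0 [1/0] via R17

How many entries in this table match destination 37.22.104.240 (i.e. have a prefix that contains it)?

5

Prefixes containing 37.22.104.240:
  0.0.0.0/0 (default, matches everything)
  37.0.0.0/9 (37.0.0.0 - 37.127.255.255)
  37.0.0.0/11 (37.0.0.0 - 37.31.255.255)
  37.16.0.0/12 (37.16.0.0 - 37.31.255.255)
  37.22.0.0/15 (37.22.0.0 - 37.23.255.255)
Total matching entries: 5.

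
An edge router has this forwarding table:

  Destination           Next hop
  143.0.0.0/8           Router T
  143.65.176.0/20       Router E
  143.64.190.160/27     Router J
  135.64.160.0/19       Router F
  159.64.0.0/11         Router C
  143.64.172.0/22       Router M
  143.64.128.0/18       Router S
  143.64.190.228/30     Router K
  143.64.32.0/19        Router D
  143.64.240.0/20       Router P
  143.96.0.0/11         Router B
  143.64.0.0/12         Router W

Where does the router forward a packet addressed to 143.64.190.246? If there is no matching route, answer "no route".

Router S

Routes whose prefix contains 143.64.190.246:
  143.0.0.0/8 (143.0.0.0 - 143.255.255.255) -> Router T
  143.64.0.0/12 (143.64.0.0 - 143.79.255.255) -> Router W
  143.64.128.0/18 (143.64.128.0 - 143.64.191.255) -> Router S
More-specific entries that do NOT match:
  143.64.190.228/30 (143.64.190.228 - 143.64.190.231) does not contain 143.64.190.246
  143.64.190.160/27 (143.64.190.160 - 143.64.190.191) does not contain 143.64.190.246
  143.64.172.0/22 (143.64.172.0 - 143.64.175.255) does not contain 143.64.190.246
  143.65.176.0/20 (143.65.176.0 - 143.65.191.255) does not contain 143.64.190.246
  143.64.240.0/20 (143.64.240.0 - 143.64.255.255) does not contain 143.64.190.246
  135.64.160.0/19 (135.64.160.0 - 135.64.191.255) does not contain 143.64.190.246
  143.64.32.0/19 (143.64.32.0 - 143.64.63.255) does not contain 143.64.190.246
Longest matching prefix is /18 -> next hop Router S.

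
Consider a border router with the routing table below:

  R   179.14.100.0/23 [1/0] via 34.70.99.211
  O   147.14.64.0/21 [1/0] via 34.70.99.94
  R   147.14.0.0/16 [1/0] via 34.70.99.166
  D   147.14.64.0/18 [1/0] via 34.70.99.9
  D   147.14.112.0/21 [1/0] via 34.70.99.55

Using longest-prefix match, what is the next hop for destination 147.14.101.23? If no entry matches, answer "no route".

Routes whose prefix contains 147.14.101.23:
  147.14.0.0/16 (147.14.0.0 - 147.14.255.255) -> 34.70.99.166
  147.14.64.0/18 (147.14.64.0 - 147.14.127.255) -> 34.70.99.9
More-specific entries that do NOT match:
  179.14.100.0/23 (179.14.100.0 - 179.14.101.255) does not contain 147.14.101.23
  147.14.64.0/21 (147.14.64.0 - 147.14.71.255) does not contain 147.14.101.23
  147.14.112.0/21 (147.14.112.0 - 147.14.119.255) does not contain 147.14.101.23
Longest matching prefix is /18 -> next hop 34.70.99.9.

34.70.99.9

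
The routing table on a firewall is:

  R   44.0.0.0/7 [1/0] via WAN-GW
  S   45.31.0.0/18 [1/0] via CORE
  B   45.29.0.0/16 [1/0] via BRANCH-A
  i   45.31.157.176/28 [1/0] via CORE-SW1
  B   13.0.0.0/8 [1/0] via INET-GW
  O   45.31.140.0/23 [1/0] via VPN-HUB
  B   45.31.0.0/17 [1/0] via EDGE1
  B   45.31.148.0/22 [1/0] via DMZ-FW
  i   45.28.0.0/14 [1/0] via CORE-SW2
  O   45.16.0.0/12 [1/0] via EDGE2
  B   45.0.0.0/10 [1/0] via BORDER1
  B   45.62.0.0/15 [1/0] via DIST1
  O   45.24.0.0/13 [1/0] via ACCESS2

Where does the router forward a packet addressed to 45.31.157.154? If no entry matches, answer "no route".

CORE-SW2

Routes whose prefix contains 45.31.157.154:
  44.0.0.0/7 (44.0.0.0 - 45.255.255.255) -> WAN-GW
  45.0.0.0/10 (45.0.0.0 - 45.63.255.255) -> BORDER1
  45.16.0.0/12 (45.16.0.0 - 45.31.255.255) -> EDGE2
  45.24.0.0/13 (45.24.0.0 - 45.31.255.255) -> ACCESS2
  45.28.0.0/14 (45.28.0.0 - 45.31.255.255) -> CORE-SW2
More-specific entries that do NOT match:
  45.31.157.176/28 (45.31.157.176 - 45.31.157.191) does not contain 45.31.157.154
  45.31.140.0/23 (45.31.140.0 - 45.31.141.255) does not contain 45.31.157.154
  45.31.148.0/22 (45.31.148.0 - 45.31.151.255) does not contain 45.31.157.154
  45.31.0.0/18 (45.31.0.0 - 45.31.63.255) does not contain 45.31.157.154
  45.31.0.0/17 (45.31.0.0 - 45.31.127.255) does not contain 45.31.157.154
  45.29.0.0/16 (45.29.0.0 - 45.29.255.255) does not contain 45.31.157.154
  45.62.0.0/15 (45.62.0.0 - 45.63.255.255) does not contain 45.31.157.154
Longest matching prefix is /14 -> next hop CORE-SW2.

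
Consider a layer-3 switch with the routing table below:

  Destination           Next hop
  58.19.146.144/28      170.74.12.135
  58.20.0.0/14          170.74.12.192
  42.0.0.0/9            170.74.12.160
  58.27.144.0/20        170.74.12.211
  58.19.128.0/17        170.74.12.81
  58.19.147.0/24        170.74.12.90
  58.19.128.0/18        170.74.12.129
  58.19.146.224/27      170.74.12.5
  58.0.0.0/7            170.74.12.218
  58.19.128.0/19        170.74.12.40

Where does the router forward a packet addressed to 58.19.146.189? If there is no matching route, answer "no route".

Routes whose prefix contains 58.19.146.189:
  58.0.0.0/7 (58.0.0.0 - 59.255.255.255) -> 170.74.12.218
  58.19.128.0/17 (58.19.128.0 - 58.19.255.255) -> 170.74.12.81
  58.19.128.0/18 (58.19.128.0 - 58.19.191.255) -> 170.74.12.129
  58.19.128.0/19 (58.19.128.0 - 58.19.159.255) -> 170.74.12.40
More-specific entries that do NOT match:
  58.19.146.144/28 (58.19.146.144 - 58.19.146.159) does not contain 58.19.146.189
  58.19.146.224/27 (58.19.146.224 - 58.19.146.255) does not contain 58.19.146.189
  58.19.147.0/24 (58.19.147.0 - 58.19.147.255) does not contain 58.19.146.189
  58.27.144.0/20 (58.27.144.0 - 58.27.159.255) does not contain 58.19.146.189
Longest matching prefix is /19 -> next hop 170.74.12.40.

170.74.12.40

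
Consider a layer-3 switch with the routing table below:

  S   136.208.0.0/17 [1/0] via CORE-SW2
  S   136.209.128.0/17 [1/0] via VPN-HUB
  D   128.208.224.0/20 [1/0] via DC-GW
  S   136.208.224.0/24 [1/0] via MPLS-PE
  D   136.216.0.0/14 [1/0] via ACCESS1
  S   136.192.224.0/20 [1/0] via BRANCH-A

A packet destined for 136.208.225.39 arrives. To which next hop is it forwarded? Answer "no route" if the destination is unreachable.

no route

No entry's prefix contains 136.208.225.39; there is no default route.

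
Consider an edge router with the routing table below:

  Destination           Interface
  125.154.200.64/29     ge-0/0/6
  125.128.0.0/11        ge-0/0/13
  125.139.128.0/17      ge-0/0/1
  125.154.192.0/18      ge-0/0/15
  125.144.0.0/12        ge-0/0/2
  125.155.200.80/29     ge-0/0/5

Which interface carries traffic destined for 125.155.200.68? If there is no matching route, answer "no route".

Routes whose prefix contains 125.155.200.68:
  125.128.0.0/11 (125.128.0.0 - 125.159.255.255) -> ge-0/0/13
  125.144.0.0/12 (125.144.0.0 - 125.159.255.255) -> ge-0/0/2
More-specific entries that do NOT match:
  125.154.200.64/29 (125.154.200.64 - 125.154.200.71) does not contain 125.155.200.68
  125.155.200.80/29 (125.155.200.80 - 125.155.200.87) does not contain 125.155.200.68
  125.154.192.0/18 (125.154.192.0 - 125.154.255.255) does not contain 125.155.200.68
  125.139.128.0/17 (125.139.128.0 - 125.139.255.255) does not contain 125.155.200.68
Longest matching prefix is /12 -> interface ge-0/0/2.

ge-0/0/2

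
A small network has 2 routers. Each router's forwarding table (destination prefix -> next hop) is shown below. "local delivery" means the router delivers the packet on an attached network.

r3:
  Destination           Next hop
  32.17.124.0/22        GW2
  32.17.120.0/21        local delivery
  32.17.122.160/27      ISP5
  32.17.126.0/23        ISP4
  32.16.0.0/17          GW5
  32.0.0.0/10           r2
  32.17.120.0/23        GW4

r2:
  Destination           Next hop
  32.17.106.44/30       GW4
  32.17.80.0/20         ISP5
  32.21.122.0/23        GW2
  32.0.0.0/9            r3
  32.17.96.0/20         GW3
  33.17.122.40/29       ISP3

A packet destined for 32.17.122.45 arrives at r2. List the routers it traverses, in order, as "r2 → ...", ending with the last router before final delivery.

r2 → r3

At r2: longest match for 32.17.122.45 is 32.0.0.0/9 -> r3
At r3: longest match for 32.17.122.45 is 32.17.120.0/21 -> local delivery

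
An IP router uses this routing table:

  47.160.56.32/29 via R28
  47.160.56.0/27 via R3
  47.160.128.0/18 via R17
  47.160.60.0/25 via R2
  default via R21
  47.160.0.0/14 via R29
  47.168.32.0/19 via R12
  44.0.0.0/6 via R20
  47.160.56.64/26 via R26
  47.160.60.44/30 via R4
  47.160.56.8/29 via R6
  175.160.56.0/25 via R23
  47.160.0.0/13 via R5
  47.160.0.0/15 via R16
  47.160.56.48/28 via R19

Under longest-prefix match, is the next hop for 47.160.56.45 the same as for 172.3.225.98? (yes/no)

47.160.56.45: longest match 47.160.0.0/15 -> R16
172.3.225.98: longest match 0.0.0.0/0 -> R21

no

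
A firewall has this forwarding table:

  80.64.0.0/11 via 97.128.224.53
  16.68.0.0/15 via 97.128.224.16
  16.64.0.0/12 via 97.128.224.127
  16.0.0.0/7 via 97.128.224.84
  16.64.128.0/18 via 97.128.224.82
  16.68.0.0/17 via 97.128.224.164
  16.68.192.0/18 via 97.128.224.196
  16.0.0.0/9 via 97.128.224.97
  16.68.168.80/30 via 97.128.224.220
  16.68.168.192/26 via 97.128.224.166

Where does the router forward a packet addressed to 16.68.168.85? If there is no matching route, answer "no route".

Routes whose prefix contains 16.68.168.85:
  16.0.0.0/7 (16.0.0.0 - 17.255.255.255) -> 97.128.224.84
  16.0.0.0/9 (16.0.0.0 - 16.127.255.255) -> 97.128.224.97
  16.64.0.0/12 (16.64.0.0 - 16.79.255.255) -> 97.128.224.127
  16.68.0.0/15 (16.68.0.0 - 16.69.255.255) -> 97.128.224.16
More-specific entries that do NOT match:
  16.68.168.80/30 (16.68.168.80 - 16.68.168.83) does not contain 16.68.168.85
  16.68.168.192/26 (16.68.168.192 - 16.68.168.255) does not contain 16.68.168.85
  16.64.128.0/18 (16.64.128.0 - 16.64.191.255) does not contain 16.68.168.85
  16.68.192.0/18 (16.68.192.0 - 16.68.255.255) does not contain 16.68.168.85
  16.68.0.0/17 (16.68.0.0 - 16.68.127.255) does not contain 16.68.168.85
Longest matching prefix is /15 -> next hop 97.128.224.16.

97.128.224.16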